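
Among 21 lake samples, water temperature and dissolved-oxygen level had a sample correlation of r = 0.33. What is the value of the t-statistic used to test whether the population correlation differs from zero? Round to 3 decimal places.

1.524

1 − r² = 1 − 0.1089 = 0.8911;  √(1−r²) = 0.943981
√(n−2) = √19 = 4.358899
t = r·√(n−2)/√(1−r²) = 0.33 · 4.358899 / 0.943981 = 1.524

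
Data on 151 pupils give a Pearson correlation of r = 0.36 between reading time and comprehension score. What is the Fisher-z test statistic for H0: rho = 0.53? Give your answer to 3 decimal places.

Fisher z: atanh(0.36) = 0.376886, atanh(0.53) = 0.590145
z = (z_r − z_0)·√(n−3) = (0.376886 − 0.590145)·√148 = -0.213259 · 12.165525 = -2.594

-2.594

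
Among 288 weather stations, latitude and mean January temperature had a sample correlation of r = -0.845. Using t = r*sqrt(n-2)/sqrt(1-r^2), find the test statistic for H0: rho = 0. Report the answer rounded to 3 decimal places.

1 − r² = 1 − 0.714025 = 0.285975;  √(1−r²) = 0.534766
√(n−2) = √286 = 16.911535
t = r·√(n−2)/√(1−r²) = -0.845 · 16.911535 / 0.534766 = -26.722

-26.722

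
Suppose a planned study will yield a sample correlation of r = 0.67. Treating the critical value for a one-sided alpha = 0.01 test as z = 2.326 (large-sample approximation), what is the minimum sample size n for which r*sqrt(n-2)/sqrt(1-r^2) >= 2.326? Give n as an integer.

9

Need r·√(n−2)/√(1−r²) ≥ 2.326
√(n−2) ≥ 2.326·√(1−0.4489) / 0.67 = 2.326·0.742361 / 0.67 = 2.5772
n−2 ≥ 6.6420  ⇒  n ≥ 8.6420
Smallest integer n = 9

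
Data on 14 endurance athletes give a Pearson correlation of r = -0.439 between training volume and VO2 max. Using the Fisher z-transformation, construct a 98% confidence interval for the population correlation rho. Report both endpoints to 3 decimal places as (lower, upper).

(-0.825, 0.226)

z_r = atanh(-0.439) = -0.470991;  SE = 1/√(n−3) = 1/√11 = 0.301511
z-limits: -0.470991 ± 2.326·0.301511 = -0.470991 ± 0.701315 = [-1.172306, 0.230324]
ρ-limits: (tanh -1.172306, tanh 0.230324) = (-0.825, 0.226)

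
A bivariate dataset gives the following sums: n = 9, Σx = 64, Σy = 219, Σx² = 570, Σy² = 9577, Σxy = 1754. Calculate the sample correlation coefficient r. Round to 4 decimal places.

0.2815

Numerator: nΣxy − (Σx)(Σy) = 9·1754 − (64)(219) = 1770
Denominator: √[(nΣx²−(Σx)²)(nΣy²−(Σy)²)]
  nΣx²−(Σx)² = 9·570 − 4096 = 1034;  nΣy²−(Σy)² = 9·9577 − 47961 = 38232
  √(1034·38232) = √39531888 = 6287.4389
r = 1770 / 6287.4389 = 0.2815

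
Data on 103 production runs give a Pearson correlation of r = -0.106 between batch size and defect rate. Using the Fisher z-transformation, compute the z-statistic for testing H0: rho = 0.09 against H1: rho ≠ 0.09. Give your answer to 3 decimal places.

Fisher z: atanh(-0.106) = -0.106400, atanh(0.09) = 0.090244
z = (z_r − z_0)·√(n−3) = (-0.106400 − 0.090244)·√100 = -0.196644 · 10.000000 = -1.966

-1.966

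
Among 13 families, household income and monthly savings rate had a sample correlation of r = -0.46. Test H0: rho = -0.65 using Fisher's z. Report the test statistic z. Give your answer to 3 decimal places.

z_r = atanh(-0.46) = -0.497311,  z_0 = atanh(-0.65) = -0.775299
SE = 1/√(n−3) = 1/√10 = 0.316228
z = (z_r − z_0)/SE = (-0.497311 − (-0.775299)) / 0.316228 = 0.277988 / 0.316228 = 0.879

0.879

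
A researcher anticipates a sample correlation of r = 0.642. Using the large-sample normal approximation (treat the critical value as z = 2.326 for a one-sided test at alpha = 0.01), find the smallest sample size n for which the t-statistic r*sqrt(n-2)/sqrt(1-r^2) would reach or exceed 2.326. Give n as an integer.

r√(n−2)/√(1−r²) ≥ 2.326  ⇔  n−2 ≥ (2.326)²·(1−r²)/r²
(1−r²)/r² = (1−0.412164)/0.412164 = 1.4262
n ≥ 2 + 5.410276·1.4262 = 2 + 7.7161 = 9.7161
⌈9.7161⌉ = 10

10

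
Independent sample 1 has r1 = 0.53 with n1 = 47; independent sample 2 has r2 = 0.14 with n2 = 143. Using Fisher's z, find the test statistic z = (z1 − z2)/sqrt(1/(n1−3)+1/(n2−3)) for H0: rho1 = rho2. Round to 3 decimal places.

z1 = atanh(0.53) = 0.590145,  z2 = atanh(0.14) = 0.140926
SE = √(1/(n1−3) + 1/(n2−3)) = √(1/44 + 1/140) = √(0.0227273 + 0.0071429) = √0.0298702 = 0.172830
z = (z1 − z2)/SE = (0.590145 − 0.140926) / 0.172830 = 0.449219 / 0.172830 = 2.599

2.599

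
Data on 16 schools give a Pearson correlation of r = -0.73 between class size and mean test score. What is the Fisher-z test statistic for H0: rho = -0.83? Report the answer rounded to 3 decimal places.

z_r = atanh(-0.73) = -0.928727,  z_0 = atanh(-0.83) = -1.188136
SE = 1/√(n−3) = 1/√13 = 0.277350
z = (z_r − z_0)/SE = (-0.928727 − (-1.188136)) / 0.277350 = 0.259409 / 0.277350 = 0.935

0.935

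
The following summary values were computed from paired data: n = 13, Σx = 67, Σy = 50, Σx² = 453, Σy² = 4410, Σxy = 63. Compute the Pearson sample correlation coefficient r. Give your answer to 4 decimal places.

-0.2889

S_xy = nΣxy − ΣxΣy = 13·63 − 67·50 = 819 − 3350 = -2531
S_xx = nΣx² − (Σx)² = 13·453 − 67² = 5889 − 4489 = 1400
S_yy = nΣy² − (Σy)² = 13·4410 − 50² = 57330 − 2500 = 54830
r = S_xy / √(S_xx·S_yy) = -2531 / √(1400·54830) = -2531 / √76762000 = -2531 / 8761.3926 = -0.2889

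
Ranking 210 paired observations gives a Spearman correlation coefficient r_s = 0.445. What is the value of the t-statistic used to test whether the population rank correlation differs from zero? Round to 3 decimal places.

t = r_s·√(n−2) / √(1−r_s²) with r_s = 0.445, n = 210
  = 0.445·√208 / √(1 − 0.198025)
  = 0.445·14.422205 / 0.895531
  = 6.417881 / 0.895531 = 7.167

7.167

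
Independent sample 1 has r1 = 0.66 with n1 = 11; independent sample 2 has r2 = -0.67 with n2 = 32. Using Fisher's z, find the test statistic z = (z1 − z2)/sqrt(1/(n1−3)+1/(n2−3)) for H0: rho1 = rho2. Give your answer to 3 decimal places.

z1 = atanh(0.66) = 0.792814,  z2 = atanh(-0.67) = -0.810743
SE = √(1/(n1−3) + 1/(n2−3)) = √(1/8 + 1/29) = √(0.1250000 + 0.0344828) = √0.1594828 = 0.399353
z = (z1 − z2)/SE = (0.792814 − (-0.810743)) / 0.399353 = 1.603557 / 0.399353 = 4.015

4.015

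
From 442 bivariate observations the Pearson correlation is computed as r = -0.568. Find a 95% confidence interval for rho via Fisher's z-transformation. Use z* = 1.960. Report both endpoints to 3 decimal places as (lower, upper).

(-0.628, -0.501)

z_r = atanh(-0.568) = -0.644565;  SE = 1/√(n−3) = 1/√439 = 0.047727
z-limits: -0.644565 ± 1.960·0.047727 = -0.644565 ± 0.093545 = [-0.738110, -0.551020]
ρ-limits: (tanh -0.738110, tanh -0.551020) = (-0.628, -0.501)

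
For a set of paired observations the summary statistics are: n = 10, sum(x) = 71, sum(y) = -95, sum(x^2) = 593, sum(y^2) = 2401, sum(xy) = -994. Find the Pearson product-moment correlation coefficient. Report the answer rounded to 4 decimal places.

S_xy = nΣxy − ΣxΣy = 10·(-994) − 71·(-95) = -9940 − (-6745) = -3195
S_xx = nΣx² − (Σx)² = 10·593 − 71² = 5930 − 5041 = 889
S_yy = nΣy² − (Σy)² = 10·2401 − (-95)² = 24010 − 9025 = 14985
r = S_xy / √(S_xx·S_yy) = -3195 / √(889·14985) = -3195 / √13321665 = -3195 / 3649.8856 = -0.8754

-0.8754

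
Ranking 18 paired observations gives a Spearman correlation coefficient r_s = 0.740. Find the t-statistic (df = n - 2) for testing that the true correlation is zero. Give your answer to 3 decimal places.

t = r_s·√(n−2) / √(1−r_s²) with r_s = 0.740, n = 18
  = 0.740·√16 / √(1 − 0.547600)
  = 0.740·4.000000 / 0.672607
  = 2.960000 / 0.672607 = 4.401

4.401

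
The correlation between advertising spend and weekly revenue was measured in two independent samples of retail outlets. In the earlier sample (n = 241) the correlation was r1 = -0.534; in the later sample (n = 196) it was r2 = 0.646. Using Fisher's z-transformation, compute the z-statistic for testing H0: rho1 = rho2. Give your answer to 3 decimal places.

-14.083

z1 = atanh(-0.534) = -0.595724,  z2 = atanh(0.646) = 0.768403
SE = √(1/(n1−3) + 1/(n2−3)) = √(1/238 + 1/193) = √(0.0042017 + 0.0051813) = √0.0093830 = 0.096866
z = (z1 − z2)/SE = (-0.595724 − 0.768403) / 0.096866 = -1.364127 / 0.096866 = -14.083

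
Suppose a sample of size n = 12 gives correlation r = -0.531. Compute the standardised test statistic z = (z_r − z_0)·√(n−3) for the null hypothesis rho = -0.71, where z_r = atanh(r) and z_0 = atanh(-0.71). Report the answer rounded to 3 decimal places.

0.887

z_r = atanh(-0.531) = -0.591537,  z_0 = atanh(-0.71) = -0.887184
SE = 1/√(n−3) = 1/√9 = 0.333333
z = (z_r − z_0)/SE = (-0.591537 − (-0.887184)) / 0.333333 = 0.295647 / 0.333333 = 0.887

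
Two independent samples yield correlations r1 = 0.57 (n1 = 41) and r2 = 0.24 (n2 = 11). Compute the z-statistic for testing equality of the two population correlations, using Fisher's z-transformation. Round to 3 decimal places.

1.035

Fisher z-transforms: z1 = atanh(0.57) = 0.647523, z2 = atanh(0.24) = 0.244774; difference d = 0.402749
Var(d) = 1/38 + 1/8 = 0.0263158 + 0.1250000 = 0.1513158
z = d/√Var(d) = 0.402749 / √0.1513158 = 0.402749 / 0.388993 = 1.035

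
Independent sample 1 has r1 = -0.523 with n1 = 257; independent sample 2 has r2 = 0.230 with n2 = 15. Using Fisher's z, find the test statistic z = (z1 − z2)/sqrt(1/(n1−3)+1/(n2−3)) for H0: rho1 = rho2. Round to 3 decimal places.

Fisher z-transforms: z1 = atanh(-0.523) = -0.580460, z2 = atanh(0.230) = 0.234189; difference d = -0.814649
Var(d) = 1/254 + 1/12 = 0.0039370 + 0.0833333 = 0.0872703
z = d/√Var(d) = -0.814649 / √0.0872703 = -0.814649 / 0.295415 = -2.758

-2.758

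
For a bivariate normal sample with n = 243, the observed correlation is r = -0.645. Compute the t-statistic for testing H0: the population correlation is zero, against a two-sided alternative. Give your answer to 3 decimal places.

1 − r² = 1 − 0.416025 = 0.583975;  √(1−r²) = 0.764183
√(n−2) = √241 = 15.524175
t = r·√(n−2)/√(1−r²) = -0.645 · 15.524175 / 0.764183 = -13.103

-13.103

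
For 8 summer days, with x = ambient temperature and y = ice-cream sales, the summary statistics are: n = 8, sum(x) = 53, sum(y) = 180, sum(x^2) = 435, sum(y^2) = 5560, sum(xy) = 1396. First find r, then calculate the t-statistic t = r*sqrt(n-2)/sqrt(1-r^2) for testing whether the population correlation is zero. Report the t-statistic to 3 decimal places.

1.707

S_xy = nΣxy − ΣxΣy = 8·1396 − 53·180 = 11168 − 9540 = 1628
S_xx = nΣx² − (Σx)² = 8·435 − 53² = 3480 − 2809 = 671
S_yy = nΣy² − (Σy)² = 8·5560 − 180² = 44480 − 32400 = 12080
r = S_xy / √(S_xx·S_yy) = 1628 / √(671·12080) = 1628 / √8105680 = 1628 / 2847.0476 = 0.5718
t = r·√(n−2)/√(1−r²) = 0.5718·√6 / √(1−0.326955) = 1.400618 / 0.820393 = 1.707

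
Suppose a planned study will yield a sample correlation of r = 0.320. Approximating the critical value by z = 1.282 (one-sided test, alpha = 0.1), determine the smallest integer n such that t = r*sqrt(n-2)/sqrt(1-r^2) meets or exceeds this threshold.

17

Need r·√(n−2)/√(1−r²) ≥ 1.282
√(n−2) ≥ 1.282·√(1−0.102400) / 0.320 = 1.282·0.947418 / 0.320 = 3.7956
n−2 ≥ 14.4066  ⇒  n ≥ 16.4066
Smallest integer n = 17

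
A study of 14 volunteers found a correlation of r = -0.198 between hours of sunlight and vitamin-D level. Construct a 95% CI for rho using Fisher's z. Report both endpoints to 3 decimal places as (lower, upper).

Fisher z: z_r = atanh(r) = ½·ln((1+(-0.198))/(1−(-0.198))) = -0.200650
SE(z) = 1/√(n−3) = 1/√11 = 0.301511
95% ⇒ z* = 1.960; margin = 1.960·0.301511 = 0.590962
CI on z-scale: (-0.791612, 0.390312)
Back-transform: tanh(-0.791612) = -0.659321, tanh(0.390312) = 0.371629

(-0.659, 0.372)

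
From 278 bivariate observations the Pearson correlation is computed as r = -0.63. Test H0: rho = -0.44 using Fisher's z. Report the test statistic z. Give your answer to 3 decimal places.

Fisher z: atanh(-0.63) = -0.741416, atanh(-0.44) = -0.472231
z = (z_r − z_0)·√(n−3) = (-0.741416 − (-0.472231))·√275 = -0.269185 · 16.583124 = -4.464

-4.464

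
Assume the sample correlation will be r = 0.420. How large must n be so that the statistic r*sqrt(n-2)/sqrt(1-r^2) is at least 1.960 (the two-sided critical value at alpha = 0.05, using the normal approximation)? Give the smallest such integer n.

20

Need r·√(n−2)/√(1−r²) ≥ 1.960
√(n−2) ≥ 1.960·√(1−0.176400) / 0.420 = 1.960·0.907524 / 0.420 = 4.2351
n−2 ≥ 17.9361  ⇒  n ≥ 19.9361
Smallest integer n = 20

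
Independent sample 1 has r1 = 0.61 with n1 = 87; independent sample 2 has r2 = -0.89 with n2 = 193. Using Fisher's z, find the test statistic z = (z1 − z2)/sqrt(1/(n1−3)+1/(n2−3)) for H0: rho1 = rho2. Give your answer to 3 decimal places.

Fisher z-transforms: z1 = atanh(0.61) = 0.708921, z2 = atanh(-0.89) = -1.421926; difference d = 2.130847
Var(d) = 1/84 + 1/190 = 0.0119048 + 0.0052632 = 0.0171680
z = d/√Var(d) = 2.130847 / √0.0171680 = 2.130847 / 0.131027 = 16.263

16.263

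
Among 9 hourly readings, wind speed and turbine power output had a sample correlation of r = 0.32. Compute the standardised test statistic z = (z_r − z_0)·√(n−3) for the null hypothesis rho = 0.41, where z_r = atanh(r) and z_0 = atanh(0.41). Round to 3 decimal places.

-0.255

Fisher z: atanh(0.32) = 0.331647, atanh(0.41) = 0.435611
z = (z_r − z_0)·√(n−3) = (0.331647 − 0.435611)·√6 = -0.103964 · 2.449490 = -0.255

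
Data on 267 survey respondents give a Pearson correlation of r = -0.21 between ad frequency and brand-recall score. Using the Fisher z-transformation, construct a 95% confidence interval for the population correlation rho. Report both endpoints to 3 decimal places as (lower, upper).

(-0.322, -0.092)

Fisher z: z_r = atanh(r) = ½·ln((1+(-0.21))/(1−(-0.21))) = -0.213171
SE(z) = 1/√(n−3) = 1/√264 = 0.061546
95% ⇒ z* = 1.960; margin = 1.960·0.061546 = 0.120630
CI on z-scale: (-0.333801, -0.092541)
Back-transform: tanh(-0.333801) = -0.321932, tanh(-0.092541) = -0.092278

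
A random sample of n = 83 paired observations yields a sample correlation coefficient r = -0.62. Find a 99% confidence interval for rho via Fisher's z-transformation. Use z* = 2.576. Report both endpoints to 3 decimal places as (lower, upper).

(-0.767, -0.411)

Fisher z: z_r = atanh(r) = ½·ln((1+(-0.62))/(1−(-0.62))) = -0.725005
SE(z) = 1/√(n−3) = 1/√80 = 0.111803
99% ⇒ z* = 2.576; margin = 2.576·0.111803 = 0.288005
CI on z-scale: (-1.013010, -0.437000)
Back-transform: tanh(-1.013010) = -0.767004, tanh(-0.437000) = -0.411155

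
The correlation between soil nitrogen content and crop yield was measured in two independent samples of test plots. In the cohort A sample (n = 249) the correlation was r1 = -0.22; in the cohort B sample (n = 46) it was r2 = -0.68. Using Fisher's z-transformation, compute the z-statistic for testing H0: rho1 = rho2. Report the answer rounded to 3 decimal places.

3.663

Fisher z-transforms: z1 = atanh(-0.22) = -0.223656, z2 = atanh(-0.68) = -0.829114; difference d = 0.605458
Var(d) = 1/246 + 1/43 = 0.0040650 + 0.0232558 = 0.0273208
z = d/√Var(d) = 0.605458 / √0.0273208 = 0.605458 / 0.165290 = 3.663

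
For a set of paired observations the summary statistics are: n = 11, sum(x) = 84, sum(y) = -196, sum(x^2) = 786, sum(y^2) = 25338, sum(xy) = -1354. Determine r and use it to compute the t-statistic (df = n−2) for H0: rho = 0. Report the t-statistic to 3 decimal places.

Numerator: nΣxy − (Σx)(Σy) = 11·(-1354) − (84)(-196) = 1570
Denominator: √[(nΣx²−(Σx)²)(nΣy²−(Σy)²)]
  nΣx²−(Σx)² = 11·786 − 7056 = 1590;  nΣy²−(Σy)² = 11·25338 − 38416 = 240302
  √(1590·240302) = √382080180 = 19546.8714
r = 1570 / 19546.8714 = 0.0803
t = r·√(n−2)/√(1−r²) = 0.0803·√9 / √(1−0.006448) = 0.240900 / 0.996771 = 0.242

0.242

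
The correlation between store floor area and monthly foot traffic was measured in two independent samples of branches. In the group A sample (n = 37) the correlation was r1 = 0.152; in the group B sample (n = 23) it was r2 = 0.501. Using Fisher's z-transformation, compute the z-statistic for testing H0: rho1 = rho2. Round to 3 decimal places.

Fisher z-transforms: z1 = atanh(0.152) = 0.153187, z2 = atanh(0.501) = 0.550640; difference d = -0.397453
Var(d) = 1/34 + 1/20 = 0.0294118 + 0.0500000 = 0.0794118
z = d/√Var(d) = -0.397453 / √0.0794118 = -0.397453 / 0.281801 = -1.410

-1.410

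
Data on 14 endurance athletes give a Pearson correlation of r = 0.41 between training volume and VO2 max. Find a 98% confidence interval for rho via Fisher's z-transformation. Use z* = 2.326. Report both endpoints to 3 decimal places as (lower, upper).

(-0.260, 0.813)

z_r = atanh(0.41) = 0.435611;  SE = 1/√(n−3) = 1/√11 = 0.301511
z-limits: 0.435611 ± 2.326·0.301511 = 0.435611 ± 0.701315 = [-0.265704, 1.136926]
ρ-limits: (tanh -0.265704, tanh 1.136926) = (-0.260, 0.813)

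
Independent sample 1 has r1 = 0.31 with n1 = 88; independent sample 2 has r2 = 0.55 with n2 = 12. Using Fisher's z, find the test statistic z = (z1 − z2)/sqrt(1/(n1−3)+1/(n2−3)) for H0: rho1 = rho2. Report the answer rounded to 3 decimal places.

-0.850

z1 = atanh(0.31) = 0.320545,  z2 = atanh(0.55) = 0.618381
SE = √(1/(n1−3) + 1/(n2−3)) = √(1/85 + 1/9) = √(0.0117647 + 0.1111111) = √0.1228758 = 0.350536
z = (z1 − z2)/SE = (0.320545 − 0.618381) / 0.350536 = -0.297836 / 0.350536 = -0.850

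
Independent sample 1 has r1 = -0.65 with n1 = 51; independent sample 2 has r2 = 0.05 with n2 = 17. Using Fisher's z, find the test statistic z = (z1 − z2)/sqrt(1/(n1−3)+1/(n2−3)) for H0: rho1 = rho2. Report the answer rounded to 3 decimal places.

z1 = atanh(-0.65) = -0.775299,  z2 = atanh(0.05) = 0.050042
SE = √(1/(n1−3) + 1/(n2−3)) = √(1/48 + 1/14) = √(0.0208333 + 0.0714286) = √0.0922619 = 0.303746
z = (z1 − z2)/SE = (-0.775299 − 0.050042) / 0.303746 = -0.825341 / 0.303746 = -2.717

-2.717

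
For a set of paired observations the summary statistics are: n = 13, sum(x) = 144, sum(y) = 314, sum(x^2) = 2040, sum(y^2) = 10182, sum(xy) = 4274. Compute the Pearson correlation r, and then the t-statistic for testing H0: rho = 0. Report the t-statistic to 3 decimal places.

Numerator: nΣxy − (Σx)(Σy) = 13·4274 − (144)(314) = 10346
Denominator: √[(nΣx²−(Σx)²)(nΣy²−(Σy)²)]
  nΣx²−(Σx)² = 13·2040 − 20736 = 5784;  nΣy²−(Σy)² = 13·10182 − 98596 = 33770
  √(5784·33770) = √195325680 = 13975.8964
r = 10346 / 13975.8964 = 0.7403
t = r·√(n−2)/√(1−r²) = 0.7403·√11 / √(1−0.548044) = 2.455297 / 0.672277 = 3.652

3.652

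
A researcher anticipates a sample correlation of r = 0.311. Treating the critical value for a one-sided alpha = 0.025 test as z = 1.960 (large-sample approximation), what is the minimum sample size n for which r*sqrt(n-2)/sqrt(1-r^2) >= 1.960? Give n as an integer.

r√(n−2)/√(1−r²) ≥ 1.960  ⇔  n−2 ≥ (1.960)²·(1−r²)/r²
(1−r²)/r² = (1−0.096721)/0.096721 = 9.3390
n ≥ 2 + 3.8416·9.3390 = 2 + 35.8767 = 37.8767
⌈37.8767⌉ = 38

38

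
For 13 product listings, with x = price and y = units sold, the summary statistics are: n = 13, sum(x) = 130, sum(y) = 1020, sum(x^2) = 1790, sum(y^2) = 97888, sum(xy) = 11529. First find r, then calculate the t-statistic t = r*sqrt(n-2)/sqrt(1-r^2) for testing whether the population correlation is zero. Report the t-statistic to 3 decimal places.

Numerator: nΣxy − (Σx)(Σy) = 13·11529 − (130)(1020) = 17277
Denominator: √[(nΣx²−(Σx)²)(nΣy²−(Σy)²)]
  nΣx²−(Σx)² = 13·1790 − 16900 = 6370;  nΣy²−(Σy)² = 13·97888 − 1040400 = 232144
  √(6370·232144) = √1478757280 = 38454.6132
r = 17277 / 38454.6132 = 0.4493
t = r·√(n−2)/√(1−r²) = 0.4493·√11 / √(1−0.201870) = 1.490160 / 0.893381 = 1.668

1.668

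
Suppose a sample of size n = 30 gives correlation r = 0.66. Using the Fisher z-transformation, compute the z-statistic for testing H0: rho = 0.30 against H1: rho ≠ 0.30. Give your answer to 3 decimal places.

2.511

z_r = atanh(0.66) = 0.792814,  z_0 = atanh(0.30) = 0.309520
SE = 1/√(n−3) = 1/√27 = 0.192450
z = (z_r − z_0)/SE = (0.792814 − 0.309520) / 0.192450 = 0.483294 / 0.192450 = 2.511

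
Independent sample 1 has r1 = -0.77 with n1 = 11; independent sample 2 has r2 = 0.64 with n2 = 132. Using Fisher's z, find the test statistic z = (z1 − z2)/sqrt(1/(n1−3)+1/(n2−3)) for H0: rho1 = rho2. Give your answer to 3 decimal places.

-4.881

Fisher z-transforms: z1 = atanh(-0.77) = -1.020328, z2 = atanh(0.64) = 0.758174; difference d = -1.778502
Var(d) = 1/8 + 1/129 = 0.1250000 + 0.0077519 = 0.1327519
z = d/√Var(d) = -1.778502 / √0.1327519 = -1.778502 / 0.364351 = -4.881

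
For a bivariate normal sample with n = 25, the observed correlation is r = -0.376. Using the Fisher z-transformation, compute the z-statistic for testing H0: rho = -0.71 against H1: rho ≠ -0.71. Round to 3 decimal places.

Fisher z: atanh(-0.376) = -0.395393, atanh(-0.71) = -0.887184
z = (z_r − z_0)·√(n−3) = (-0.395393 − (-0.887184))·√22 = 0.491791 · 4.690416 = 2.307

2.307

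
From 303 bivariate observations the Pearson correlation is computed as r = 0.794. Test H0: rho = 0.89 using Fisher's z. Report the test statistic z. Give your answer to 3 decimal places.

z_r = atanh(0.794) = 1.082163,  z_0 = atanh(0.89) = 1.421926
SE = 1/√(n−3) = 1/√300 = 0.057735
z = (z_r − z_0)/SE = (1.082163 − 1.421926) / 0.057735 = -0.339763 / 0.057735 = -5.885

-5.885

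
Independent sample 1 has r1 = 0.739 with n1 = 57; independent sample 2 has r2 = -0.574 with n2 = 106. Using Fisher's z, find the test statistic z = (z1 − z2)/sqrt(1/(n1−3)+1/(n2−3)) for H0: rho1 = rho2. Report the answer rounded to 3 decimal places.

9.534

z1 = atanh(0.739) = 0.948273,  z2 = atanh(-0.574) = -0.653468
SE = √(1/(n1−3) + 1/(n2−3)) = √(1/54 + 1/103) = √(0.0185185 + 0.0097087) = √0.0282272 = 0.168010
z = (z1 − z2)/SE = (0.948273 − (-0.653468)) / 0.168010 = 1.601741 / 0.168010 = 9.534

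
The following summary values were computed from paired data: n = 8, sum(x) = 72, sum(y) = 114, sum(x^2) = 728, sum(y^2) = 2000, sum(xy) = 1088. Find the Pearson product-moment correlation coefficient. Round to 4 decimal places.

0.3577

Numerator: nΣxy − (Σx)(Σy) = 8·1088 − (72)(114) = 496
Denominator: √[(nΣx²−(Σx)²)(nΣy²−(Σy)²)]
  nΣx²−(Σx)² = 8·728 − 5184 = 640;  nΣy²−(Σy)² = 8·2000 − 12996 = 3004
  √(640·3004) = √1922560 = 1386.5641
r = 496 / 1386.5641 = 0.3577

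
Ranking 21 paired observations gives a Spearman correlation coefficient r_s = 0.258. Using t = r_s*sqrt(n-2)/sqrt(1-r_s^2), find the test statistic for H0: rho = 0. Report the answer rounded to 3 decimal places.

1 − r_s² = 1 − 0.066564 = 0.933436;  √(1−r_s²) = 0.966145
√(n−2) = √19 = 4.358899
t = r_s·√(n−2)/√(1−r_s²) = 0.258 · 4.358899 / 0.966145 = 1.164

1.164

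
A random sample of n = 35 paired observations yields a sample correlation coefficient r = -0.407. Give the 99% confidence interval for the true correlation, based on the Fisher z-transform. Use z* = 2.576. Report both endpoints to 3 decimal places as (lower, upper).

Fisher z: z_r = atanh(r) = ½·ln((1+(-0.407))/(1−(-0.407))) = -0.432010
SE(z) = 1/√(n−3) = 1/√32 = 0.176777
99% ⇒ z* = 2.576; margin = 2.576·0.176777 = 0.455378
CI on z-scale: (-0.887388, 0.023368)
Back-transform: tanh(-0.887388) = -0.710101, tanh(0.023368) = 0.023364

(-0.710, 0.023)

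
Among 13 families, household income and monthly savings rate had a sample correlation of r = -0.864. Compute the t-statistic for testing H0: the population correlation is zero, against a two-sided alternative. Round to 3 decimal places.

1 − r² = 1 − 0.746496 = 0.253504;  √(1−r²) = 0.503492
√(n−2) = √11 = 3.316625
t = r·√(n−2)/√(1−r²) = -0.864 · 3.316625 / 0.503492 = -5.691

-5.691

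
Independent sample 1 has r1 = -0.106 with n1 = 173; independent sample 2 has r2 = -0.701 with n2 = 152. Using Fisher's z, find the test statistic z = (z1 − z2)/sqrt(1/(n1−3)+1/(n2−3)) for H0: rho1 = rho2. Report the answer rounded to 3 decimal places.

Fisher z-transforms: z1 = atanh(-0.106) = -0.106400, z2 = atanh(-0.701) = -0.869264; difference d = 0.762864
Var(d) = 1/170 + 1/149 = 0.0058824 + 0.0067114 = 0.0125938
z = d/√Var(d) = 0.762864 / √0.0125938 = 0.762864 / 0.112222 = 6.798

6.798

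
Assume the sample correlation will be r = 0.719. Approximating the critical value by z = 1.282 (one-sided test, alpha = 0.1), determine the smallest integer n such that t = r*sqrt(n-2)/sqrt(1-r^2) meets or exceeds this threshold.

4

r√(n−2)/√(1−r²) ≥ 1.282  ⇔  n−2 ≥ (1.282)²·(1−r²)/r²
(1−r²)/r² = (1−0.516961)/0.516961 = 0.9344
n ≥ 2 + 1.643524·0.9344 = 2 + 1.5357 = 3.5357
⌈3.5357⌉ = 4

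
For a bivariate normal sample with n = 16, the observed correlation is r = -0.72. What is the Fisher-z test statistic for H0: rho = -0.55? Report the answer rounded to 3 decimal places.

Fisher z: atanh(-0.72) = -0.907645, atanh(-0.55) = -0.618381
z = (z_r − z_0)·√(n−3) = (-0.907645 − (-0.618381))·√13 = -0.289264 · 3.605551 = -1.043

-1.043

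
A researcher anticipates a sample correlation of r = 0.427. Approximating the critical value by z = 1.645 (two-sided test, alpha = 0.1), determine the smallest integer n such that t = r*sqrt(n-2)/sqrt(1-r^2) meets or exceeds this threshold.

Need r·√(n−2)/√(1−r²) ≥ 1.645
√(n−2) ≥ 1.645·√(1−0.182329) / 0.427 = 1.645·0.904252 / 0.427 = 3.4836
n−2 ≥ 12.1355  ⇒  n ≥ 14.1355
Smallest integer n = 15

15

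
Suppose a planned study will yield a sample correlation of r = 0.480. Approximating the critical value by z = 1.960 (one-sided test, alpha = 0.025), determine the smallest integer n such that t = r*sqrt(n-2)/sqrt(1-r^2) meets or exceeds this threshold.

Need r·√(n−2)/√(1−r²) ≥ 1.960
√(n−2) ≥ 1.960·√(1−0.230400) / 0.480 = 1.960·0.877268 / 0.480 = 3.5822
n−2 ≥ 12.8322  ⇒  n ≥ 14.8322
Smallest integer n = 15

15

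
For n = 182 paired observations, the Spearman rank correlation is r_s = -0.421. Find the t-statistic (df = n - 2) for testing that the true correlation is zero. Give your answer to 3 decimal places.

t = r_s·√(n−2) / √(1−r_s²) with r_s = -0.421, n = 182
  = -0.421·√180 / √(1 − 0.177241)
  = -0.421·13.416408 / 0.907061
  = -5.648308 / 0.907061 = -6.227

-6.227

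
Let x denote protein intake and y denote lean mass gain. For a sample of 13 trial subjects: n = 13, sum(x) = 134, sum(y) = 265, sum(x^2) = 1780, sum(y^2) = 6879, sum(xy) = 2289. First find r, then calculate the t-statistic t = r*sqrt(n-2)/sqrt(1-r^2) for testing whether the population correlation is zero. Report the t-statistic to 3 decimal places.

S_xy = nΣxy − ΣxΣy = 13·2289 − 134·265 = 29757 − 35510 = -5753
S_xx = nΣx² − (Σx)² = 13·1780 − 134² = 23140 − 17956 = 5184
S_yy = nΣy² − (Σy)² = 13·6879 − 265² = 89427 − 70225 = 19202
r = S_xy / √(S_xx·S_yy) = -5753 / √(5184·19202) = -5753 / √99543168 = -5753 / 9977.1323 = -0.5766
t = r·√(n−2)/√(1−r²) = -0.5766·√11 / √(1−0.332468) = -1.912366 / 0.817026 = -2.341

-2.341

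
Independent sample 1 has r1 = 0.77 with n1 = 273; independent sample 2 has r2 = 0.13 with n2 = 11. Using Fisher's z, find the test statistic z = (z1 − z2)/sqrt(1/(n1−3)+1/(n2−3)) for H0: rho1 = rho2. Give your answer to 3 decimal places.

2.480

Fisher z-transforms: z1 = atanh(0.77) = 1.020328, z2 = atanh(0.13) = 0.130740; difference d = 0.889588
Var(d) = 1/270 + 1/8 = 0.0037037 + 0.1250000 = 0.1287037
z = d/√Var(d) = 0.889588 / √0.1287037 = 0.889588 / 0.358753 = 2.480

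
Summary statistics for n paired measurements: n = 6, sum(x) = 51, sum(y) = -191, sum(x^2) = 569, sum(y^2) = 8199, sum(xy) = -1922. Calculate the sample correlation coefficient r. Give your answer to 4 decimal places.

S_xy = nΣxy − ΣxΣy = 6·(-1922) − 51·(-191) = -11532 − (-9741) = -1791
S_xx = nΣx² − (Σx)² = 6·569 − 51² = 3414 − 2601 = 813
S_yy = nΣy² − (Σy)² = 6·8199 − (-191)² = 49194 − 36481 = 12713
r = S_xy / √(S_xx·S_yy) = -1791 / √(813·12713) = -1791 / √10335669 = -1791 / 3214.9135 = -0.5571

-0.5571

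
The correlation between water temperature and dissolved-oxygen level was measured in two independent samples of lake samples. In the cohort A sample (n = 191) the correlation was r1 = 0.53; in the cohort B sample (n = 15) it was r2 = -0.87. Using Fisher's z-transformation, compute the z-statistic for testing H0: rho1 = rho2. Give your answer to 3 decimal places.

6.459

z1 = atanh(0.53) = 0.590145,  z2 = atanh(-0.87) = -1.333080
SE = √(1/(n1−3) + 1/(n2−3)) = √(1/188 + 1/12) = √(0.0053191 + 0.0833333) = √0.0886524 = 0.297746
z = (z1 − z2)/SE = (0.590145 − (-1.333080)) / 0.297746 = 1.923225 / 0.297746 = 6.459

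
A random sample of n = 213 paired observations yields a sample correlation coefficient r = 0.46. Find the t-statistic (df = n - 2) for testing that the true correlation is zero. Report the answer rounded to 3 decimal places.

1 − r² = 1 − 0.2116 = 0.7884;  √(1−r²) = 0.887919
√(n−2) = √211 = 14.525839
t = r·√(n−2)/√(1−r²) = 0.46 · 14.525839 / 0.887919 = 7.525

7.525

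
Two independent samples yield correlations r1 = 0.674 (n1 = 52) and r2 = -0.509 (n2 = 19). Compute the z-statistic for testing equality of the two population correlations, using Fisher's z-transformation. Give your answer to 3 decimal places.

4.791

Fisher z-transforms: z1 = atanh(0.674) = 0.818037, z2 = atanh(-0.509) = -0.561379; difference d = 1.379416
Var(d) = 1/49 + 1/16 = 0.0204082 + 0.0625000 = 0.0829082
z = d/√Var(d) = 1.379416 / √0.0829082 = 1.379416 / 0.287938 = 4.791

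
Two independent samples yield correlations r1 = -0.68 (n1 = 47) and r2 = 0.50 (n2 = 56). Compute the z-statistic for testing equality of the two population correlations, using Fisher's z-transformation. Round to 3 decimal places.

-6.759

Fisher z-transforms: z1 = atanh(-0.68) = -0.829114, z2 = atanh(0.50) = 0.549306; difference d = -1.378420
Var(d) = 1/44 + 1/53 = 0.0227273 + 0.0188679 = 0.0415952
z = d/√Var(d) = -1.378420 / √0.0415952 = -1.378420 / 0.203949 = -6.759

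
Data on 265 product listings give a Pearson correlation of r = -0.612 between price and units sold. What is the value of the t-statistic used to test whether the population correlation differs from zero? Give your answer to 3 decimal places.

-12.550

1 − r² = 1 − 0.374544 = 0.625456;  √(1−r²) = 0.790858
√(n−2) = √263 = 16.217275
t = r·√(n−2)/√(1−r²) = -0.612 · 16.217275 / 0.790858 = -12.550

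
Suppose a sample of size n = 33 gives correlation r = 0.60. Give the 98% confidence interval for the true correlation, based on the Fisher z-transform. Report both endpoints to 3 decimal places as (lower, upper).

(0.262, 0.807)

z_r = atanh(0.60) = 0.693147;  SE = 1/√(n−3) = 1/√30 = 0.182574
z-limits: 0.693147 ± 2.326·0.182574 = 0.693147 ± 0.424667 = [0.268480, 1.117814]
ρ-limits: (tanh 0.268480, tanh 1.117814) = (0.262, 0.807)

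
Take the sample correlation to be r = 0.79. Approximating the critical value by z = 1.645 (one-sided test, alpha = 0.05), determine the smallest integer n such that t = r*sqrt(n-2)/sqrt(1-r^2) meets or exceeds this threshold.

r√(n−2)/√(1−r²) ≥ 1.645  ⇔  n−2 ≥ (1.645)²·(1−r²)/r²
(1−r²)/r² = (1−0.6241)/0.6241 = 0.6023
n ≥ 2 + 2.706025·0.6023 = 2 + 1.6298 = 3.6298
⌈3.6298⌉ = 4

4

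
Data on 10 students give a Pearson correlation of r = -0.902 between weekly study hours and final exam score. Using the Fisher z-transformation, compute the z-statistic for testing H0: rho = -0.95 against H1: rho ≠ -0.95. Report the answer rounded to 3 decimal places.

0.923

Fisher z: atanh(-0.902) = -1.482847, atanh(-0.95) = -1.831781
z = (z_r − z_0)·√(n−3) = (-1.482847 − (-1.831781))·√7 = 0.348934 · 2.645751 = 0.923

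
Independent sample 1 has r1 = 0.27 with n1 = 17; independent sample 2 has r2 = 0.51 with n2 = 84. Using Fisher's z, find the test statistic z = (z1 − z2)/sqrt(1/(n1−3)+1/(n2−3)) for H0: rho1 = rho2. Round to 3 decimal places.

Fisher z-transforms: z1 = atanh(0.27) = 0.276864, z2 = atanh(0.51) = 0.562730; difference d = -0.285866
Var(d) = 1/14 + 1/81 = 0.0714286 + 0.0123457 = 0.0837743
z = d/√Var(d) = -0.285866 / √0.0837743 = -0.285866 / 0.289438 = -0.988

-0.988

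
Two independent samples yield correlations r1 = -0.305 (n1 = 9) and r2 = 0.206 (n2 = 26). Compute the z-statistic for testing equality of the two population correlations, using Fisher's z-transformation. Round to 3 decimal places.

-1.143

Fisher z-transforms: z1 = atanh(-0.305) = -0.315023, z2 = atanh(0.206) = 0.208990; difference d = -0.524013
Var(d) = 1/6 + 1/23 = 0.1666667 + 0.0434783 = 0.2101450
z = d/√Var(d) = -0.524013 / √0.2101450 = -0.524013 / 0.458416 = -1.143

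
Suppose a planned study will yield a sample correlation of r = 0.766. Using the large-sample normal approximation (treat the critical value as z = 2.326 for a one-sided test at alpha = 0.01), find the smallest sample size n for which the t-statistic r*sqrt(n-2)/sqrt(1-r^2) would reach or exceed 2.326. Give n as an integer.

6

r√(n−2)/√(1−r²) ≥ 2.326  ⇔  n−2 ≥ (2.326)²·(1−r²)/r²
(1−r²)/r² = (1−0.586756)/0.586756 = 0.7043
n ≥ 2 + 5.410276·0.7043 = 2 + 3.8105 = 5.8105
⌈5.8105⌉ = 6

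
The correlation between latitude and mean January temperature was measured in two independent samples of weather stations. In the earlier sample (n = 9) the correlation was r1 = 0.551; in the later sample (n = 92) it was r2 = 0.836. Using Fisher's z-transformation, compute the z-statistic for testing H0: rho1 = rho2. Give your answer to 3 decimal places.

-1.394

Fisher z-transforms: z1 = atanh(0.551) = 0.619816, z2 = atanh(0.836) = 1.207739; difference d = -0.587923
Var(d) = 1/6 + 1/89 = 0.1666667 + 0.0112360 = 0.1779027
z = d/√Var(d) = -0.587923 / √0.1779027 = -0.587923 / 0.421785 = -1.394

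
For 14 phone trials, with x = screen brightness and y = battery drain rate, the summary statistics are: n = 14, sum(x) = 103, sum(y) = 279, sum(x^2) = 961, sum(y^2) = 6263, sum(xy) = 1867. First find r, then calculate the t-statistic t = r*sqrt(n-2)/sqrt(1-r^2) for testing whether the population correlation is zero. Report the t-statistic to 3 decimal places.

S_xy = nΣxy − ΣxΣy = 14·1867 − 103·279 = 26138 − 28737 = -2599
S_xx = nΣx² − (Σx)² = 14·961 − 103² = 13454 − 10609 = 2845
S_yy = nΣy² − (Σy)² = 14·6263 − 279² = 87682 − 77841 = 9841
r = S_xy / √(S_xx·S_yy) = -2599 / √(2845·9841) = -2599 / √27997645 = -2599 / 5291.2801 = -0.4912
t = r·√(n−2)/√(1−r²) = -0.4912·√12 / √(1−0.241277) = -1.701567 / 0.871047 = -1.953

-1.953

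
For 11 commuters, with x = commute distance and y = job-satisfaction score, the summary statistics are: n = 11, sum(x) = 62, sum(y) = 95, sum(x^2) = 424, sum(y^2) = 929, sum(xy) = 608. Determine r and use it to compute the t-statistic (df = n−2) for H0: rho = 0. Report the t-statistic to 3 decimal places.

Numerator: nΣxy − (Σx)(Σy) = 11·608 − (62)(95) = 798
Denominator: √[(nΣx²−(Σx)²)(nΣy²−(Σy)²)]
  nΣx²−(Σx)² = 11·424 − 3844 = 820;  nΣy²−(Σy)² = 11·929 − 9025 = 1194
  √(820·1194) = √979080 = 989.4847
r = 798 / 989.4847 = 0.8065
t = r·√(n−2)/√(1−r²) = 0.8065·√9 / √(1−0.650442) = 2.419500 / 0.591234 = 4.092

4.092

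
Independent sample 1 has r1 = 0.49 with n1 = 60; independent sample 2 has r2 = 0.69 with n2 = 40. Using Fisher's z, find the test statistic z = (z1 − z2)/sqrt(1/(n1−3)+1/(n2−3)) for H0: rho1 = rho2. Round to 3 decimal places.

-1.477

z1 = atanh(0.49) = 0.536060,  z2 = atanh(0.69) = 0.847956
SE = √(1/(n1−3) + 1/(n2−3)) = √(1/57 + 1/37) = √(0.0175439 + 0.0270270) = √0.0445709 = 0.211118
z = (z1 − z2)/SE = (0.536060 − 0.847956) / 0.211118 = -0.311896 / 0.211118 = -1.477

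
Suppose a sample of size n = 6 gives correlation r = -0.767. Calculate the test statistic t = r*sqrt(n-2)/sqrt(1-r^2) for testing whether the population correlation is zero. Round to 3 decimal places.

t = r·√(n−2) / √(1−r²) with r = -0.767, n = 6
  = -0.767·√4 / √(1 − 0.588289)
  = -0.767·2.000000 / 0.641647
  = -1.534000 / 0.641647 = -2.391

-2.391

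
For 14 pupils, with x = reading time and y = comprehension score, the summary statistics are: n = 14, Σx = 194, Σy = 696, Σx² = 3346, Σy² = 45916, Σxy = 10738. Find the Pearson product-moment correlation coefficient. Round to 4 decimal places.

Numerator: nΣxy − (Σx)(Σy) = 14·10738 − (194)(696) = 15308
Denominator: √[(nΣx²−(Σx)²)(nΣy²−(Σy)²)]
  nΣx²−(Σx)² = 14·3346 − 37636 = 9208;  nΣy²−(Σy)² = 14·45916 − 484416 = 158408
  √(9208·158408) = √1458620864 = 38191.8953
r = 15308 / 38191.8953 = 0.4008

0.4008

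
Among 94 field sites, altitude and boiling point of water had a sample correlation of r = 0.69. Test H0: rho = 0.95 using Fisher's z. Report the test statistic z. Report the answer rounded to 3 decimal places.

z_r = atanh(0.69) = 0.847956,  z_0 = atanh(0.95) = 1.831781
SE = 1/√(n−3) = 1/√91 = 0.104828
z = (z_r − z_0)/SE = (0.847956 − 1.831781) / 0.104828 = -0.983825 / 0.104828 = -9.385

-9.385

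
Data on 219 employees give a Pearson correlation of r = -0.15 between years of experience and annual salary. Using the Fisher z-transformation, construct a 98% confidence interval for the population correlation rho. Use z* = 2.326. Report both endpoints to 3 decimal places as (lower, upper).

(-0.300, 0.007)

z_r = atanh(-0.15) = -0.151140;  SE = 1/√(n−3) = 1/√216 = 0.068041
z-limits: -0.151140 ± 2.326·0.068041 = -0.151140 ± 0.158263 = [-0.309403, 0.007123]
ρ-limits: (tanh -0.309403, tanh 0.007123) = (-0.300, 0.007)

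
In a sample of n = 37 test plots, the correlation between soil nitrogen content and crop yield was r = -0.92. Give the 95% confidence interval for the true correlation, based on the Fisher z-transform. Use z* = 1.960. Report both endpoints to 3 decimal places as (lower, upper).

(-0.958, -0.849)

Fisher z: z_r = atanh(r) = ½·ln((1+(-0.92))/(1−(-0.92))) = -1.589027
SE(z) = 1/√(n−3) = 1/√34 = 0.171499
95% ⇒ z* = 1.960; margin = 1.960·0.171499 = 0.336138
CI on z-scale: (-1.925165, -1.252889)
Back-transform: tanh(-1.925165) = -0.958341, tanh(-1.252889) = -0.849092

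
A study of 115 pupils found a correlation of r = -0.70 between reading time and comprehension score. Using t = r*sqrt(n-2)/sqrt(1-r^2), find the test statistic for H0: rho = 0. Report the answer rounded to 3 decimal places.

-10.420

t = r·√(n−2) / √(1−r²) with r = -0.70, n = 115
  = -0.70·√113 / √(1 − 0.4900)
  = -0.70·10.630146 / 0.714143
  = -7.441102 / 0.714143 = -10.420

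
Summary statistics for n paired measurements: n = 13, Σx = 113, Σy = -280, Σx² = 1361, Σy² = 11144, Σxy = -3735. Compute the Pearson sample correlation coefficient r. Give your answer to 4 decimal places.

-0.9350

S_xy = nΣxy − ΣxΣy = 13·(-3735) − 113·(-280) = -48555 − (-31640) = -16915
S_xx = nΣx² − (Σx)² = 13·1361 − 113² = 17693 − 12769 = 4924
S_yy = nΣy² − (Σy)² = 13·11144 − (-280)² = 144872 − 78400 = 66472
r = S_xy / √(S_xx·S_yy) = -16915 / √(4924·66472) = -16915 / √327308128 = -16915 / 18091.6591 = -0.9350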